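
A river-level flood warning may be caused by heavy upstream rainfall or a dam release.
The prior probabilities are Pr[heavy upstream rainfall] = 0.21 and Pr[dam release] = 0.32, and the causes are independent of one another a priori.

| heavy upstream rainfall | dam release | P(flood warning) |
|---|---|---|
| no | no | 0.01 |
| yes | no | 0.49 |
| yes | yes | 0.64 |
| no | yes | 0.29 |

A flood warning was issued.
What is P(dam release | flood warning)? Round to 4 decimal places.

For the numerator, keep only dam release=true terms: 0.073312 + 0.043008 = 0.116320
Denominator P(flood warning): 0.01×0.79×0.68 + 0.29×0.79×0.32 + 0.49×0.21×0.68 + 0.64×0.21×0.32 = 0.191664
P(dam release | flood warning) = 0.116320/0.191664 ≈ 0.6069

P(dam release | flood warning) ≈ 0.6069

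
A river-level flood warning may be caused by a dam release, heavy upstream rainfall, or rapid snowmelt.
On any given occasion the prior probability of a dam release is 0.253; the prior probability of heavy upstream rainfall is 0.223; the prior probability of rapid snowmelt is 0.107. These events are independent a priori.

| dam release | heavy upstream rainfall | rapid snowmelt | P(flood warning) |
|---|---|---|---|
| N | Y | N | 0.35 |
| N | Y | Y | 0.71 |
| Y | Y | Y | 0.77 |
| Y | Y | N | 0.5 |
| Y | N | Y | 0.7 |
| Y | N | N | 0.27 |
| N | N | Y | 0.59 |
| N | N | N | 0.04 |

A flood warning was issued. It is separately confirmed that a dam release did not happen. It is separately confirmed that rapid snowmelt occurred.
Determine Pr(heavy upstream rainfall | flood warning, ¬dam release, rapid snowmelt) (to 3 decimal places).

Enumerate both values of heavy upstream rainfall and weight by the priors:
  P(flood warning | ¬dam release, rapid snowmelt) = 0.59*0.777 + 0.71*0.223
        = 0.458430 + 0.158330 = 0.616760
Configurations with heavy upstream rainfall contribute 0.158330, so
  P(heavy upstream rainfall | flood warning, ¬dam release, rapid snowmelt) = 0.158330 / 0.616760 ≈ 0.257

Pr(heavy upstream rainfall | flood warning, ¬dam release, rapid snowmelt) ≈ 0.257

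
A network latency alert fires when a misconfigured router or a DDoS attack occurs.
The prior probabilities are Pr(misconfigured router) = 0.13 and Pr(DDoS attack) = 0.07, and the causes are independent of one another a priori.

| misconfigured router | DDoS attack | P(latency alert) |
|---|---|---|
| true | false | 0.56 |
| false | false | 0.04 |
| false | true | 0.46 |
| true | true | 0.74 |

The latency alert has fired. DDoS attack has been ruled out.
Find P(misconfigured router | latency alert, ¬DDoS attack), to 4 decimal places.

By total probability over both values of misconfigured router:
  P(latency alert | ¬DDoS attack) = 0.04*0.87 + 0.56*0.13
        = 0.034800 + 0.072800 = 0.107600
Configurations with misconfigured router contribute 0.072800, so
  P(misconfigured router | latency alert, ¬DDoS attack) = 0.072800 / 0.107600 ≈ 0.6766

P(misconfigured router | latency alert, ¬DDoS attack) ≈ 0.6766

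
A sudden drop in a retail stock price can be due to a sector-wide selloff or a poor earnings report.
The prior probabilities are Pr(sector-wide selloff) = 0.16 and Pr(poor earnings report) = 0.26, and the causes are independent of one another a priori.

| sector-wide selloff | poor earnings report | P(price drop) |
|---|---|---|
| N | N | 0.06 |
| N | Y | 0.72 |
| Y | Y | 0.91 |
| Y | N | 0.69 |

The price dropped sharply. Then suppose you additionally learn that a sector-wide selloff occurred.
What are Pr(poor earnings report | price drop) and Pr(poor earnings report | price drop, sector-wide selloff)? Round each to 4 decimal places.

Pr(poor earnings report | price drop) ≈ 0.6212; Pr(poor earnings report | price drop, sector-wide selloff) ≈ 0.3166

Enumerate the 4 (sector-wide selloff, poor earnings report) configurations and weight by the priors:
  P(price drop) = 0.06·0.84·0.74 + 0.72·0.84·0.26 + 0.69·0.16·0.74 + 0.91·0.16·0.26
        = 0.037296 + 0.157248 + 0.081696 + 0.037856 = 0.314096
Keeping only the poor earnings report-present terms gives 0.195104, so
  P(poor earnings report | price drop) = 0.195104 / 0.314096 ≈ 0.6212

With the extra evidence:
Weight on poor earnings report=true, given the evidence: 0.91*0.26 = 0.236600
Normalizer over all consistent configurations: 0.69*0.74 + 0.91*0.26 = 0.747200
Posterior = 0.236600 / 0.747200 ≈ 0.3166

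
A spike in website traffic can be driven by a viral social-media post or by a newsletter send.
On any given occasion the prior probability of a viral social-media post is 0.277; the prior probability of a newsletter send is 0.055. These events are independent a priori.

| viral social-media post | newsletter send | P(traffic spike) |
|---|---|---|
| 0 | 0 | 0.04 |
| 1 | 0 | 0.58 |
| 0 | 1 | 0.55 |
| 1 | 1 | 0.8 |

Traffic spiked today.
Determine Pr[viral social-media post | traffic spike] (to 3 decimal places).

Pr[viral social-media post | traffic spike] ≈ 0.769

By total probability over the 4 (viral social-media post, newsletter send) configurations:
  P(traffic spike) = 0.04*0.723*0.945 + 0.55*0.723*0.055 + 0.58*0.277*0.945 + 0.8*0.277*0.055
        = 0.027329 + 0.021871 + 0.151824 + 0.012188 = 0.213212
The terms with viral social-media post present sum to 0.164012, so
  P(viral social-media post | traffic spike) = 0.164012 / 0.213212 ≈ 0.769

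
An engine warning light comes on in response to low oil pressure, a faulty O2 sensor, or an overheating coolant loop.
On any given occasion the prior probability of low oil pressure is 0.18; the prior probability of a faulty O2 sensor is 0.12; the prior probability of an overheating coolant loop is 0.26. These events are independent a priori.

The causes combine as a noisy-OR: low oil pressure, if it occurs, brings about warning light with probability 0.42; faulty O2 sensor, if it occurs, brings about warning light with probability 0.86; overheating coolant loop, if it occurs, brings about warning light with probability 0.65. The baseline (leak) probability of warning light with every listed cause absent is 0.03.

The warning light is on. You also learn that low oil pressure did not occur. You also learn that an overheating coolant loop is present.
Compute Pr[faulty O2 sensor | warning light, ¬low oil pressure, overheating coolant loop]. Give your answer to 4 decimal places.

Under noisy-OR, P(warning light | causes) = 1 − (1−0.03)·∏(1−qᵢ) over the active causes.
By total probability over both values of faulty O2 sensor:
  P(warning light | ¬low oil pressure, overheating coolant loop) = 0.6605*0.88 + 0.95247*0.12
        = 0.581240 + 0.114296 = 0.695536
Configurations with faulty O2 sensor contribute 0.114296, so
  P(faulty O2 sensor | warning light, ¬low oil pressure, overheating coolant loop) = 0.114296 / 0.695536 ≈ 0.1643

Pr[faulty O2 sensor | warning light, ¬low oil pressure, overheating coolant loop] ≈ 0.1643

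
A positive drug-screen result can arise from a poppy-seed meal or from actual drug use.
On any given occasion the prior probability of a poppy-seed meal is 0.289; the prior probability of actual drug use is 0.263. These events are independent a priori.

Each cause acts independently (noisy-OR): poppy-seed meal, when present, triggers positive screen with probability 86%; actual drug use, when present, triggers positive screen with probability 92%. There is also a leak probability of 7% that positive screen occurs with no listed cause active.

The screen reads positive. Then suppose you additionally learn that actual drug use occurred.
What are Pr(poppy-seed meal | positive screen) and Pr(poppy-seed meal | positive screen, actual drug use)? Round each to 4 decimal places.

Pr(poppy-seed meal | positive screen) ≈ 0.5539; Pr(poppy-seed meal | positive screen, actual drug use) ≈ 0.3029

Under noisy-OR, P(positive screen | causes) = 1 − (1−0.07)·∏(1−qᵢ) over the active causes.
P(positive screen) = 0.07·0.711·0.737 + 0.9256·0.711·0.263 + 0.8698·0.289·0.737 + 0.989584·0.289·0.263 = 0.036680 + 0.173081 + 0.185261 + 0.075215 = 0.470237
Of this, 0.260476 comes from 0.185261 + 0.075215 (the poppy-seed meal=true cases).
P(poppy-seed meal | positive screen) = 0.260476 / 0.470237 ≈ 0.5539

With the extra evidence:
Sum P(positive screen|·) weighted by the priors over both values of poppy-seed meal:
  P(positive screen | actual drug use) = 0.9256·0.711 + 0.989584·0.289
        = 0.658102 + 0.285990 = 0.944092
The terms with poppy-seed meal present sum to 0.285990, so
  P(poppy-seed meal | positive screen, actual drug use) = 0.285990 / 0.944092 ≈ 0.3029
This is intercausal reasoning (explaining away): once actual drug use accounts for the positive screen, poppy-seed meal becomes less likely.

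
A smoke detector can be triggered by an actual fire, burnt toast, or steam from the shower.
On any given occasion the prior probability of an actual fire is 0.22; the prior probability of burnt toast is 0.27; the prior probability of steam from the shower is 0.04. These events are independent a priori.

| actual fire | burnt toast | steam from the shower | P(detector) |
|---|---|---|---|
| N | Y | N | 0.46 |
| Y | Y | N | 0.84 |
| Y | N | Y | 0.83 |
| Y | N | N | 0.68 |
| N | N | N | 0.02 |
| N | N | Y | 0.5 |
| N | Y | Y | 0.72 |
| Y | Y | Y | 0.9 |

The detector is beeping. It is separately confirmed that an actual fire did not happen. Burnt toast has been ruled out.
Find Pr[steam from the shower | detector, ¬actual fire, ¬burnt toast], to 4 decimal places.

Pr[steam from the shower | detector, ¬actual fire, ¬burnt toast] ≈ 0.5102

P(detector | ¬actual fire, ¬burnt toast) = 0.02×0.96 + 0.5×0.04 = 0.019200 + 0.020000 = 0.039200
Of this, 0.020000 comes from 0.5×0.04 (the steam from the shower=true cases).
So P(steam from the shower | detector, ¬actual fire, ¬burnt toast) = 0.020000/0.039200 ≈ 0.5102.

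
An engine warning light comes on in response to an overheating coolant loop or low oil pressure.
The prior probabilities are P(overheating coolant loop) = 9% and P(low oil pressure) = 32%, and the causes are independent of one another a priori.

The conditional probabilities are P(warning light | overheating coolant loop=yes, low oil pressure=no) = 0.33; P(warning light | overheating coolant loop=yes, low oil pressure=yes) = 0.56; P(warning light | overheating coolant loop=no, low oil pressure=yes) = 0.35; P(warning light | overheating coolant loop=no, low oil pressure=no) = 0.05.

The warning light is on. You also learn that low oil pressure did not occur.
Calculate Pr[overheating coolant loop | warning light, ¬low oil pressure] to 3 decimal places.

For the numerator, keep only overheating coolant loop=true terms: 0.33·0.09 = 0.029700
Normalizer over all consistent configurations: 0.05·0.91 + 0.33·0.09 = 0.075200
Posterior = 0.029700 / 0.075200 ≈ 0.395

Pr[overheating coolant loop | warning light, ¬low oil pressure] ≈ 0.395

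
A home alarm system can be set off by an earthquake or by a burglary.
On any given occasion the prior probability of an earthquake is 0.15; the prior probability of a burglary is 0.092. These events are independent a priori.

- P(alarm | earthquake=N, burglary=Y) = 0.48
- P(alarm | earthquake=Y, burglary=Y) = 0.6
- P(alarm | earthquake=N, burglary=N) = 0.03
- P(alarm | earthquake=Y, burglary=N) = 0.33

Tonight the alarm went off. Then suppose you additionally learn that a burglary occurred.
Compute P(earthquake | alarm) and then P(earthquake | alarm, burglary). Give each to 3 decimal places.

P(alarm) = 0.03×0.85×0.908 + 0.48×0.85×0.092 + 0.33×0.15×0.908 + 0.6×0.15×0.092 = 0.023154 + 0.037536 + 0.044946 + 0.008280 = 0.113916
Restricting to configurations with earthquake present: 0.044946 + 0.008280 = 0.053226.
So P(earthquake | alarm) = 0.053226/0.113916 ≈ 0.467.

With the extra evidence:
Enumerate both values of earthquake and weight by the priors:
  P(alarm | burglary) = 0.48*0.85 + 0.6*0.15
        = 0.408000 + 0.090000 = 0.498000
Keeping only the earthquake-present terms gives 0.090000, so
  P(earthquake | alarm, burglary) = 0.090000 / 0.498000 ≈ 0.181

P(earthquake | alarm) ≈ 0.467; P(earthquake | alarm, burglary) ≈ 0.181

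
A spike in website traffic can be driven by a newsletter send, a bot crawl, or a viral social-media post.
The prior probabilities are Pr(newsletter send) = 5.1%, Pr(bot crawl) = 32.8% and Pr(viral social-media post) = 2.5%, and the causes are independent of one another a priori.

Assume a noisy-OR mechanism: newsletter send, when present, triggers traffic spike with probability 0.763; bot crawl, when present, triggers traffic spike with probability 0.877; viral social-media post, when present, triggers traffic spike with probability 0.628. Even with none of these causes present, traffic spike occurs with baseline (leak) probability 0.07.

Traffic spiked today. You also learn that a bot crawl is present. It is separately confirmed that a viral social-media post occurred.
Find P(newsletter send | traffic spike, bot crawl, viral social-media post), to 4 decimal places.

Under noisy-OR, P(traffic spike | causes) = 1 − (1−0.07)·∏(1−qᵢ) over the active causes.
Enumerate both values of newsletter send and weight by the priors:
  P(traffic spike | bot crawl, viral social-media post) = 0.957447*0.949 + 0.989915*0.051
        = 0.908617 + 0.050486 = 0.959103
The terms with newsletter send present sum to 0.050486, so
  P(newsletter send | traffic spike, bot crawl, viral social-media post) = 0.050486 / 0.959103 ≈ 0.0526

P(newsletter send | traffic spike, bot crawl, viral social-media post) ≈ 0.0526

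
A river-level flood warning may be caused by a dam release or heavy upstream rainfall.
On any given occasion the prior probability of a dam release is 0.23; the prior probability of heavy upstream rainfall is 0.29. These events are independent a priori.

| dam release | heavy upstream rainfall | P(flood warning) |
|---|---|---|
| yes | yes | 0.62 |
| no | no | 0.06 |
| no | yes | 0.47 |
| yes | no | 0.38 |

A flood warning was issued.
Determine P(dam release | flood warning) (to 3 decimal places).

Numerator (weight on configurations with dam release): 0.062054 + 0.041354 = 0.103408
Denominator P(flood warning): 0.06*0.77*0.71 + 0.47*0.77*0.29 + 0.38*0.23*0.71 + 0.62*0.23*0.29 = 0.241161
Posterior = 0.103408 / 0.241161 ≈ 0.429

P(dam release | flood warning) ≈ 0.429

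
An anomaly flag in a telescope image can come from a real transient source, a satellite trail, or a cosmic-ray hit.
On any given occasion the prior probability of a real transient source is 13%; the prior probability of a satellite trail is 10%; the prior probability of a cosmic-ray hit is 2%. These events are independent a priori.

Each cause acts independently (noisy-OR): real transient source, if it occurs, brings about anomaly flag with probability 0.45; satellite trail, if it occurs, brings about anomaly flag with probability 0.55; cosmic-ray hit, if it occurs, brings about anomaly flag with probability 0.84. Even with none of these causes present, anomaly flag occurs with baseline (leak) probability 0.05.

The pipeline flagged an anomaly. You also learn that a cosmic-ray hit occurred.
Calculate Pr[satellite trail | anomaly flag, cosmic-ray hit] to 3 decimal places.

Pr[satellite trail | anomaly flag, cosmic-ray hit] ≈ 0.108

Under noisy-OR, P(anomaly flag | causes) = 1 − (1−0.05)·∏(1−qᵢ) over the active causes.
Weight on satellite trail=true, given the evidence: 0.081049 + 0.012511 = 0.093560
Normalizer over all consistent configurations: 0.848×0.87×0.9 + 0.9316×0.87×0.1 + 0.9164×0.13×0.9 + 0.96238×0.13×0.1 = 0.864763
P(satellite trail | anomaly flag, cosmic-ray hit) = 0.093560/0.864763 ≈ 0.108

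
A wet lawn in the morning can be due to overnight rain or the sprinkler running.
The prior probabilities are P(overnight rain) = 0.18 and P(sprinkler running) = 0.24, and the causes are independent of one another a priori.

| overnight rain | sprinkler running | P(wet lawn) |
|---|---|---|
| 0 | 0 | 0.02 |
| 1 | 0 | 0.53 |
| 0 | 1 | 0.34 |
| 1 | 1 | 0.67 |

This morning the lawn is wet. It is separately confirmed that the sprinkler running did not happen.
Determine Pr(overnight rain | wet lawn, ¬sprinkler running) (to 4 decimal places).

Pr(overnight rain | wet lawn, ¬sprinkler running) ≈ 0.8533

Weight on overnight rain=true, given the evidence: 0.53·0.18 = 0.095400
Denominator P(wet lawn | ¬sprinkler running): 0.02·0.82 + 0.53·0.18 = 0.111800
Posterior = 0.095400 / 0.111800 ≈ 0.8533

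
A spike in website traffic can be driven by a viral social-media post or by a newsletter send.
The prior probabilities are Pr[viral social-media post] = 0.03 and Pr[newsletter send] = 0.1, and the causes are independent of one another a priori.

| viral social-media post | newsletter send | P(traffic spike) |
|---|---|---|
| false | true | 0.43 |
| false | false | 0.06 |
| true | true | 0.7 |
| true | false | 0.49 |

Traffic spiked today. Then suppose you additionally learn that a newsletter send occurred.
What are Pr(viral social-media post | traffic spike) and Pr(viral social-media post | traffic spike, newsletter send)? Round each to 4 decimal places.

Pr(viral social-media post | traffic spike) ≈ 0.1401; Pr(viral social-media post | traffic spike, newsletter send) ≈ 0.0479

Sum P(traffic spike|·) weighted by the priors over the 4 (viral social-media post, newsletter send) configurations:
  P(traffic spike) = 0.06*0.97*0.9 + 0.43*0.97*0.1 + 0.49*0.03*0.9 + 0.7*0.03*0.1
        = 0.052380 + 0.041710 + 0.013230 + 0.002100 = 0.109420
The terms with viral social-media post present sum to 0.015330, so
  P(viral social-media post | traffic spike) = 0.015330 / 0.109420 ≈ 0.1401

Now condition on the additional information:
P(traffic spike | newsletter send) = 0.43·0.97 + 0.7·0.03 = 0.417100 + 0.021000 = 0.438100
The viral social-media post-present share is 0.7·0.03 = 0.021000.
P(viral social-media post | traffic spike, newsletter send) = 0.021000 / 0.438100 ≈ 0.0479
— newsletter send explains away the evidence for viral social-media post.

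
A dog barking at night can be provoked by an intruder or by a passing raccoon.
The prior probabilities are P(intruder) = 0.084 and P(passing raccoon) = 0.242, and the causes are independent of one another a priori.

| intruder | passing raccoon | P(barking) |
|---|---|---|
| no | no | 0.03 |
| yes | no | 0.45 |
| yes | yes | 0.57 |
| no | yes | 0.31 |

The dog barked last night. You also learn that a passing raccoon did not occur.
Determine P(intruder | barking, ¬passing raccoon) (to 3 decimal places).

P(intruder | barking, ¬passing raccoon) ≈ 0.579

P(barking | ¬passing raccoon) = 0.03×0.916 + 0.45×0.084 = 0.027480 + 0.037800 = 0.065280
Restricting to configurations with intruder present: 0.45×0.084 = 0.037800.
P(intruder | barking, ¬passing raccoon) = 0.037800 / 0.065280 ≈ 0.579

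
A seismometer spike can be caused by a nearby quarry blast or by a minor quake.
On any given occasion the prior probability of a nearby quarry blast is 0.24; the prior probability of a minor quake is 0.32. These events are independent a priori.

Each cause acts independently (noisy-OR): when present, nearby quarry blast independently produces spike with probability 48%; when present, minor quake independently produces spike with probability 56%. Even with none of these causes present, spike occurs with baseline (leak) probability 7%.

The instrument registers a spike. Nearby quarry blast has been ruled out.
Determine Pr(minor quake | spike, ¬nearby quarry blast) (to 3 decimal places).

Under noisy-OR, P(spike | causes) = 1 − (1−0.07)·∏(1−qᵢ) over the active causes.
Enumerate both values of minor quake and weight by the priors:
  P(spike | ¬nearby quarry blast) = 0.07×0.68 + 0.5908×0.32
        = 0.047600 + 0.189056 = 0.236656
Keeping only the minor quake-present terms gives 0.189056, so
  P(minor quake | spike, ¬nearby quarry blast) = 0.189056 / 0.236656 ≈ 0.799

Pr(minor quake | spike, ¬nearby quarry blast) ≈ 0.799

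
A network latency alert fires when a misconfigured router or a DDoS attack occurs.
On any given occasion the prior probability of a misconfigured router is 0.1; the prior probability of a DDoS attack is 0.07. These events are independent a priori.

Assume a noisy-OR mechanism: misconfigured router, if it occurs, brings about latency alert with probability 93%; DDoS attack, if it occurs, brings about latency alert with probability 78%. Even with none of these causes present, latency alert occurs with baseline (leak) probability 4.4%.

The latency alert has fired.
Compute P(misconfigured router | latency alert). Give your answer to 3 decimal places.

Under noisy-OR, P(latency alert | causes) = 1 − (1−0.044)·∏(1−qᵢ) over the active causes.
P(latency alert) = 0.044*0.9*0.93 + 0.78968*0.9*0.07 + 0.93308*0.1*0.93 + 0.985278*0.1*0.07 = 0.036828 + 0.049750 + 0.086776 + 0.006897 = 0.180251
Restricting to configurations with misconfigured router present: 0.086776 + 0.006897 = 0.093673.
P(misconfigured router | latency alert) = 0.093673 / 0.180251 ≈ 0.520

P(misconfigured router | latency alert) ≈ 0.520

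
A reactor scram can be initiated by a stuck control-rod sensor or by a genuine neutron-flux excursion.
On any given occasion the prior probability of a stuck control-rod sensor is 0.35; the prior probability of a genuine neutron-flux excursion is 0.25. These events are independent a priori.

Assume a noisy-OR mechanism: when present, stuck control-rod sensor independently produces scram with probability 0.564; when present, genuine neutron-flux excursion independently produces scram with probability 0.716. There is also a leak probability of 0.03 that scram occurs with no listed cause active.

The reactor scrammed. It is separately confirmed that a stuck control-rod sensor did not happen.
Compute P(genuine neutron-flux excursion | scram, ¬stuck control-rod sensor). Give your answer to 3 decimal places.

Under noisy-OR, P(scram | causes) = 1 − (1−0.03)·∏(1−qᵢ) over the active causes.
P(scram | ¬stuck control-rod sensor) = 0.03·0.75 + 0.72452·0.25 = 0.022500 + 0.181130 = 0.203630
Restricting to configurations with genuine neutron-flux excursion present: 0.72452·0.25 = 0.181130.
Hence the posterior is 0.181130/0.203630 ≈ 0.890.

P(genuine neutron-flux excursion | scram, ¬stuck control-rod sensor) ≈ 0.890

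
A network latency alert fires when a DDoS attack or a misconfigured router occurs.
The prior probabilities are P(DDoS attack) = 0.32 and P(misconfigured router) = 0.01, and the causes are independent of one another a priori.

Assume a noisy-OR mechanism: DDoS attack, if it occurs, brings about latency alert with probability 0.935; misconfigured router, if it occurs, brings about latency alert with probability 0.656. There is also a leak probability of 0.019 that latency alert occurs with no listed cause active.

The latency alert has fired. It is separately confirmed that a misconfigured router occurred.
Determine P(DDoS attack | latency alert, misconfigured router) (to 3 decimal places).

Under noisy-OR, P(latency alert | causes) = 1 − (1−0.019)·∏(1−qᵢ) over the active causes.
For the numerator, keep only DDoS attack=true terms: 0.978065·0.32 = 0.312981
The normalizing constant is 0.662536·0.68 + 0.978065·0.32 = 0.763505
P(DDoS attack | latency alert, misconfigured router) = 0.312981/0.763505 ≈ 0.410

P(DDoS attack | latency alert, misconfigured router) ≈ 0.410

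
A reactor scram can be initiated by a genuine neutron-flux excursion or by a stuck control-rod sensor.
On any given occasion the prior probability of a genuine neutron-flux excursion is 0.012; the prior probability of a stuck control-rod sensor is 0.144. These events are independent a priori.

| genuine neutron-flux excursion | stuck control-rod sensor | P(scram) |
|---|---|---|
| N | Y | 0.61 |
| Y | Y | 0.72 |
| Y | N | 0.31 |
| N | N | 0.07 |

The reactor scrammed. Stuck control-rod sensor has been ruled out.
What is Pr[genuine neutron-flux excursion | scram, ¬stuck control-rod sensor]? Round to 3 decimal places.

Pr[genuine neutron-flux excursion | scram, ¬stuck control-rod sensor] ≈ 0.051

P(scram | ¬stuck control-rod sensor) = 0.07·0.988 + 0.31·0.012 = 0.069160 + 0.003720 = 0.072880
Of this, 0.003720 comes from 0.31·0.012 (the genuine neutron-flux excursion=true cases).
P(genuine neutron-flux excursion | scram, ¬stuck control-rod sensor) = 0.003720 / 0.072880 ≈ 0.051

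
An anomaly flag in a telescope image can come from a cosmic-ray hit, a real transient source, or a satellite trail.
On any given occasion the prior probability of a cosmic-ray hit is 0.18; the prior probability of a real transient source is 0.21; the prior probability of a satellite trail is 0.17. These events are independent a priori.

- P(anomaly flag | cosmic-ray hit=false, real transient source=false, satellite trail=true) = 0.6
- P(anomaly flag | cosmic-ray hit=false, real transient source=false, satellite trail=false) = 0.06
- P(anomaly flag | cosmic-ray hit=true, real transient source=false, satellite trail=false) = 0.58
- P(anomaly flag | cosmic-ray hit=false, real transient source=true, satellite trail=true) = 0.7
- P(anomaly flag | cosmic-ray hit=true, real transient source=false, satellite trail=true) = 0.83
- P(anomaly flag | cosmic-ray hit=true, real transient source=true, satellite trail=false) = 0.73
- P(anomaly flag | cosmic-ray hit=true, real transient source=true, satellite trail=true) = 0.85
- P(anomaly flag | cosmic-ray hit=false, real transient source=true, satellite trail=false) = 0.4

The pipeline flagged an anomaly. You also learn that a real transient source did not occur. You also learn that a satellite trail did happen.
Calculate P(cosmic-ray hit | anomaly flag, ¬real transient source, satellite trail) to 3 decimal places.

P(anomaly flag | ¬real transient source, satellite trail) = 0.6*0.82 + 0.83*0.18 = 0.492000 + 0.149400 = 0.641400
Restricting to configurations with cosmic-ray hit present: 0.83*0.18 = 0.149400.
So P(cosmic-ray hit | anomaly flag, ¬real transient source, satellite trail) = 0.149400/0.641400 ≈ 0.233.

P(cosmic-ray hit | anomaly flag, ¬real transient source, satellite trail) ≈ 0.233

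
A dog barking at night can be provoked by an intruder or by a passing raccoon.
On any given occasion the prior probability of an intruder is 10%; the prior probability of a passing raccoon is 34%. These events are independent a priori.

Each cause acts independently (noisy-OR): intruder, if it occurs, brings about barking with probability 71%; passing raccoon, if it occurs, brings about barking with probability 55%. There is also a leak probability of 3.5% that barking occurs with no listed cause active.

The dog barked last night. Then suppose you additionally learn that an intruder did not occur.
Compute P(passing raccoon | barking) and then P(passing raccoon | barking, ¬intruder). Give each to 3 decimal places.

Under noisy-OR, P(barking | causes) = 1 − (1−0.035)·∏(1−qᵢ) over the active causes.
Sum P(barking|·) weighted by the priors over the 4 (intruder, passing raccoon) configurations:
  P(barking) = 0.035*0.9*0.66 + 0.56575*0.9*0.34 + 0.72015*0.1*0.66 + 0.874067*0.1*0.34
        = 0.020790 + 0.173120 + 0.047530 + 0.029718 = 0.271158
The terms with passing raccoon present sum to 0.202838, so
  P(passing raccoon | barking) = 0.202838 / 0.271158 ≈ 0.748

Now also conditioning on intruder≠true:
By total probability over both values of passing raccoon:
  P(barking | ¬intruder) = 0.035·0.66 + 0.56575·0.34
        = 0.023100 + 0.192355 = 0.215455
Keeping only the passing raccoon-present terms gives 0.192355, so
  P(passing raccoon | barking, ¬intruder) = 0.192355 / 0.215455 ≈ 0.893

P(passing raccoon | barking) ≈ 0.748; P(passing raccoon | barking, ¬intruder) ≈ 0.893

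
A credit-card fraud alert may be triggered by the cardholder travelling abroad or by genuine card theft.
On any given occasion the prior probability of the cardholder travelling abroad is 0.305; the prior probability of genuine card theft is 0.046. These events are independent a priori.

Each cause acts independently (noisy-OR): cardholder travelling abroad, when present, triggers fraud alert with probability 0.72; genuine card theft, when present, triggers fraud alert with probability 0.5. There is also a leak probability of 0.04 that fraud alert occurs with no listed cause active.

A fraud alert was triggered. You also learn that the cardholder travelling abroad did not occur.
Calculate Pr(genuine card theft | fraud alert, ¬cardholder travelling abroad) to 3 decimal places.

Pr(genuine card theft | fraud alert, ¬cardholder travelling abroad) ≈ 0.385

Under noisy-OR, P(fraud alert | causes) = 1 − (1−0.04)·∏(1−qᵢ) over the active causes.
For the numerator, keep only genuine card theft=true terms: 0.52*0.046 = 0.023920
The normalizing constant is 0.04*0.954 + 0.52*0.046 = 0.062080
P(genuine card theft | fraud alert, ¬cardholder travelling abroad) = 0.023920/0.062080 ≈ 0.385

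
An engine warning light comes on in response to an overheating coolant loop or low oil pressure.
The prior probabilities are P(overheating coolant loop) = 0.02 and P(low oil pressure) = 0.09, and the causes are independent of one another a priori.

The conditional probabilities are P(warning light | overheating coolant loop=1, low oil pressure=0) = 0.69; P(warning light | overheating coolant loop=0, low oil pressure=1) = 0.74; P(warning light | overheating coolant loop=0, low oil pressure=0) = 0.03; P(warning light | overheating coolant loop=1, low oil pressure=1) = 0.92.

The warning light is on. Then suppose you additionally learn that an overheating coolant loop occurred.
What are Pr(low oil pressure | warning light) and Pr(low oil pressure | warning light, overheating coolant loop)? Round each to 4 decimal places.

Pr(low oil pressure | warning light) ≈ 0.6300; Pr(low oil pressure | warning light, overheating coolant loop) ≈ 0.1165

P(warning light) = 0.03·0.98·0.91 + 0.74·0.98·0.09 + 0.69·0.02·0.91 + 0.92·0.02·0.09 = 0.026754 + 0.065268 + 0.012558 + 0.001656 = 0.106236
Restricting to configurations with low oil pressure present: 0.065268 + 0.001656 = 0.066924.
Hence the posterior is 0.066924/0.106236 ≈ 0.6300.

Now condition on the additional information:
For the numerator, keep only low oil pressure=true terms: 0.92·0.09 = 0.082800
The normalizing constant is 0.69·0.91 + 0.92·0.09 = 0.710700
Posterior = 0.082800 / 0.710700 ≈ 0.1165
This is intercausal reasoning (explaining away): once overheating coolant loop accounts for the warning light, low oil pressure becomes less likely.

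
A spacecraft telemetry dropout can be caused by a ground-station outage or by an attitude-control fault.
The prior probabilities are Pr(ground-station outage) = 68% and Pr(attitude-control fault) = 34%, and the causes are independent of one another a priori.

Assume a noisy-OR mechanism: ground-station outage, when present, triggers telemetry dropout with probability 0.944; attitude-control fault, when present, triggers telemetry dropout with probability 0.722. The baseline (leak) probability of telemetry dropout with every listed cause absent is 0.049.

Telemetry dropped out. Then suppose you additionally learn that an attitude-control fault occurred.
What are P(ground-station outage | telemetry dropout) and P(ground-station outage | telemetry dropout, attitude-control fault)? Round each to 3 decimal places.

Under noisy-OR, P(telemetry dropout | causes) = 1 − (1−0.049)·∏(1−qᵢ) over the active causes.
Enumerate the 4 (ground-station outage, attitude-control fault) configurations and weight by the priors:
  P(telemetry dropout) = 0.049·0.32·0.66 + 0.735622·0.32·0.34 + 0.946744·0.68·0.66 + 0.985195·0.68·0.34
        = 0.010349 + 0.080036 + 0.424899 + 0.227777 = 0.743061
Keeping only the ground-station outage-present terms gives 0.652676, so
  P(ground-station outage | telemetry dropout) = 0.652676 / 0.743061 ≈ 0.878

With the extra evidence:
Weight on ground-station outage=true, given the evidence: 0.985195·0.68 = 0.669933
The normalizing constant is 0.735622·0.32 + 0.985195·0.68 = 0.905332
P(ground-station outage | telemetry dropout, attitude-control fault) = 0.669933/0.905332 ≈ 0.740
Conditioning on attitude-control fault lowers the posterior on ground-station outage: the classic explaining-away effect in a common-effect structure.

P(ground-station outage | telemetry dropout) ≈ 0.878; P(ground-station outage | telemetry dropout, attitude-control fault) ≈ 0.740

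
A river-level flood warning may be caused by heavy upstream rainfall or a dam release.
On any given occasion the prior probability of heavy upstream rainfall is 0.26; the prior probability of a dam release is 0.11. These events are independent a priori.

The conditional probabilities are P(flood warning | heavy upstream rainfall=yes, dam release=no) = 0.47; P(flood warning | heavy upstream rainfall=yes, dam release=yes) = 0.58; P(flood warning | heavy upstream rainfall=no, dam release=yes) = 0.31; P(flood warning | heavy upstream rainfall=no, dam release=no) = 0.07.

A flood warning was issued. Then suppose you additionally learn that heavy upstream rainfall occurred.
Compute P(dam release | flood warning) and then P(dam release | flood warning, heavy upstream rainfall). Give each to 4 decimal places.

Weight on dam release=true, given the evidence: 0.025234 + 0.016588 = 0.041822
Normalizer over all consistent configurations: 0.07*0.74*0.89 + 0.31*0.74*0.11 + 0.47*0.26*0.89 + 0.58*0.26*0.11 = 0.196682
P(dam release | flood warning) = 0.041822/0.196682 ≈ 0.2126

Now also conditioning on heavy upstream rainfall=true:
Numerator (weight on configurations with dam release): 0.58*0.11 = 0.063800
Denominator P(flood warning | heavy upstream rainfall): 0.47*0.89 + 0.58*0.11 = 0.482100
P(dam release | flood warning, heavy upstream rainfall) = 0.063800/0.482100 ≈ 0.1323

P(dam release | flood warning) ≈ 0.2126; P(dam release | flood warning, heavy upstream rainfall) ≈ 0.1323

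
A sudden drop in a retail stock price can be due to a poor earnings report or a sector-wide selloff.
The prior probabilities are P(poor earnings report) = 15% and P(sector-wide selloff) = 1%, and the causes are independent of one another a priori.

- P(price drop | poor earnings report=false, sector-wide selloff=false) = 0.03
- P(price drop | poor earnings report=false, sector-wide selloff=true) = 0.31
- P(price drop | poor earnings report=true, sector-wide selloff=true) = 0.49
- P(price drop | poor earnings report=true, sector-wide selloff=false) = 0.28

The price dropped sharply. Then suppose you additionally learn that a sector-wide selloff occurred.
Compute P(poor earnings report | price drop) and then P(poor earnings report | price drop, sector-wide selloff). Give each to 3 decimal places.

P(poor earnings report | price drop) ≈ 0.603; P(poor earnings report | price drop, sector-wide selloff) ≈ 0.218

P(price drop) = 0.03·0.85·0.99 + 0.31·0.85·0.01 + 0.28·0.15·0.99 + 0.49·0.15·0.01 = 0.025245 + 0.002635 + 0.041580 + 0.000735 = 0.070195
Restricting to configurations with poor earnings report present: 0.041580 + 0.000735 = 0.042315.
Hence the posterior is 0.042315/0.070195 ≈ 0.603.

Now also conditioning on sector-wide selloff=true:
P(price drop | sector-wide selloff) = 0.31×0.85 + 0.49×0.15 = 0.263500 + 0.073500 = 0.337000
Of this, 0.073500 comes from 0.49×0.15 (the poor earnings report=true cases).
Hence the posterior is 0.073500/0.337000 ≈ 0.218.
This is intercausal reasoning (explaining away): once sector-wide selloff accounts for the price drop, poor earnings report becomes less likely.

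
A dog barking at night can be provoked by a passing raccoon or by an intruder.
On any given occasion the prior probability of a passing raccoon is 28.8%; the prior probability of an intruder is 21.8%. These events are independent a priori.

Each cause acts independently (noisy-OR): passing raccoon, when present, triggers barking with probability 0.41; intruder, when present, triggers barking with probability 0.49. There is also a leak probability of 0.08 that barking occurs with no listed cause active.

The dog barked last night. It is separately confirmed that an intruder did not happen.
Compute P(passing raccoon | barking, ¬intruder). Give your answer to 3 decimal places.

P(passing raccoon | barking, ¬intruder) ≈ 0.698

Under noisy-OR, P(barking | causes) = 1 − (1−0.08)·∏(1−qᵢ) over the active causes.
Numerator (weight on configurations with passing raccoon): 0.4572*0.288 = 0.131674
Normalizer over all consistent configurations: 0.08*0.712 + 0.4572*0.288 = 0.188634
Posterior = 0.131674 / 0.188634 ≈ 0.698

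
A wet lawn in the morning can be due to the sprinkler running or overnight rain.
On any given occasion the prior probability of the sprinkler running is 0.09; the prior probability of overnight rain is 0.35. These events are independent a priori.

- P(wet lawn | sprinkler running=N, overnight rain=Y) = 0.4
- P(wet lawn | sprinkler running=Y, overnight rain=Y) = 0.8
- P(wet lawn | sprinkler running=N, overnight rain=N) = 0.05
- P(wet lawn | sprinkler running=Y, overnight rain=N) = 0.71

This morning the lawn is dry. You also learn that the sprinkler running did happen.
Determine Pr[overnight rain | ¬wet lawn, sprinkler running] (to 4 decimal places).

Pr[overnight rain | ¬wet lawn, sprinkler running] ≈ 0.2708

For the numerator, keep only overnight rain=true terms: 0.2·0.35 = 0.070000
Denominator P(¬wet lawn | sprinkler running): 0.29·0.65 + 0.2·0.35 = 0.258500
P(overnight rain | ¬wet lawn, sprinkler running) = 0.070000/0.258500 ≈ 0.2708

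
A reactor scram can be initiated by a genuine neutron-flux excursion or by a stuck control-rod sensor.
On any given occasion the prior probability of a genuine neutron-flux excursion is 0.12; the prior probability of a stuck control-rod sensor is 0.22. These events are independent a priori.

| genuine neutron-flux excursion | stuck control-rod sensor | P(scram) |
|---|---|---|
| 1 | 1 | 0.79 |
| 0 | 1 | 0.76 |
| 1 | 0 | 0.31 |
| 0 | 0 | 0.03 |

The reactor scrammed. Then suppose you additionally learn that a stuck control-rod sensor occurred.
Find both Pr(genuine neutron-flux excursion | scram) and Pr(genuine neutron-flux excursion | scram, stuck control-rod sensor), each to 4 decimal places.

Pr(genuine neutron-flux excursion | scram) ≈ 0.2292; Pr(genuine neutron-flux excursion | scram, stuck control-rod sensor) ≈ 0.1241

By total probability over the 4 (genuine neutron-flux excursion, stuck control-rod sensor) configurations:
  P(scram) = 0.03×0.88×0.78 + 0.76×0.88×0.22 + 0.31×0.12×0.78 + 0.79×0.12×0.22
        = 0.020592 + 0.147136 + 0.029016 + 0.020856 = 0.217600
Keeping only the genuine neutron-flux excursion-present terms gives 0.049872, so
  P(genuine neutron-flux excursion | scram) = 0.049872 / 0.217600 ≈ 0.2292

Now also conditioning on stuck control-rod sensor=true:
Sum P(scram|·) weighted by the priors over both values of genuine neutron-flux excursion:
  P(scram | stuck control-rod sensor) = 0.76·0.88 + 0.79·0.12
        = 0.668800 + 0.094800 = 0.763600
Configurations with genuine neutron-flux excursion contribute 0.094800, so
  P(genuine neutron-flux excursion | scram, stuck control-rod sensor) = 0.094800 / 0.763600 ≈ 0.1241
Conditioning on stuck control-rod sensor lowers the posterior on genuine neutron-flux excursion: the classic explaining-away effect in a common-effect structure.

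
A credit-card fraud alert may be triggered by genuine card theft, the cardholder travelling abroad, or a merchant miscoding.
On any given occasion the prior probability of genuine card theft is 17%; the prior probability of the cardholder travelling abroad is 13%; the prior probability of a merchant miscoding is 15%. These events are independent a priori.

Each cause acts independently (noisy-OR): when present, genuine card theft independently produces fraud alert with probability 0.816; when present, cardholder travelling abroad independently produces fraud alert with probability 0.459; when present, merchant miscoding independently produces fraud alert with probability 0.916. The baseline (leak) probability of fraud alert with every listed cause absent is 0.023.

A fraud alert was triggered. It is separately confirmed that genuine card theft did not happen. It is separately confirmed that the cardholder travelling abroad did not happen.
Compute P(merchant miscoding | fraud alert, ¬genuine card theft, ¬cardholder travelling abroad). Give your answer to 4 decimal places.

Under noisy-OR, P(fraud alert | causes) = 1 − (1−0.023)·∏(1−qᵢ) over the active causes.
For the numerator, keep only merchant miscoding=true terms: 0.917932·0.15 = 0.137690
Normalizer over all consistent configurations: 0.023·0.85 + 0.917932·0.15 = 0.157240
P(merchant miscoding | fraud alert, ¬genuine card theft, ¬cardholder travelling abroad) = 0.137690/0.157240 ≈ 0.8757

P(merchant miscoding | fraud alert, ¬genuine card theft, ¬cardholder travelling abroad) ≈ 0.8757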